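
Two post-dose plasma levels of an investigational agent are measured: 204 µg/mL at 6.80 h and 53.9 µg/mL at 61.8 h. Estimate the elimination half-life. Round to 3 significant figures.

28.6 hours

k = ln(C₁/C₂) / (t₂ − t₁) = ln(204/53.9) / (61.8 − 6.80)
  = 1.331 / 55.00 = 0.02420 h⁻¹
t½ = ln 2 / k = ln 2 / 0.02420 ≈ 28.6 hours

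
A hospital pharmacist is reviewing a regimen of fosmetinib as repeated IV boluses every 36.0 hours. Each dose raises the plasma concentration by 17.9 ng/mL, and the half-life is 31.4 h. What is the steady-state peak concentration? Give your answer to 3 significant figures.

k = ln 2 / 31.4 = 0.02207 h⁻¹
Fraction remaining after one interval: e^(−kτ) = e^(−0.02207 × 36.0) = 0.4517
R = 1 / (1 − 0.4517) = 1.824
Css,max = 17.9 × 1.824 ≈ 32.6 ng/mL

32.6 ng/mL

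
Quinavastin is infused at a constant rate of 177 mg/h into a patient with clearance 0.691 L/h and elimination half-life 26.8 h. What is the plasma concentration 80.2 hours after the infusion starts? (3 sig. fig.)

224 µg/mL

Css = rate / CL = 177 / 0.691 = 256.2 µg/mL
k = ln 2 / 26.8 = 0.02586 h⁻¹
C(t) = Css (1 − e^(−kt)) = 256.2 × (1 − e^(−2.074)) = 256.2 × 0.8744 ≈ 224 µg/mL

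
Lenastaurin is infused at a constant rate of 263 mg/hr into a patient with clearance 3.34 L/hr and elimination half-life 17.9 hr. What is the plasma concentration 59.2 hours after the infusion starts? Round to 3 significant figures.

Css = rate / CL = 263 / 3.34 = 78.74 mg/L
k = ln 2 / 17.9 = 0.03872 hr⁻¹
C(t) = Css (1 − e^(−kt)) = 78.74 × (1 − e^(−2.292)) = 78.74 × 0.8990 ≈ 70.8 mg/L

70.8 mg/L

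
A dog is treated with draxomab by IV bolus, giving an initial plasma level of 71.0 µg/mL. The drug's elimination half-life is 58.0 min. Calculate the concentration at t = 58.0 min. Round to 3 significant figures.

k = ln 2 / 58.0 = 0.01195 min⁻¹
C(t) = C₀ e^(−kt) = 71.0 × e^(−0.01195 × 58.0) = 71.0 × e^(−0.6931) = 71.0 × 0.5000 ≈ 35.5 µg/mL

35.5 µg/mL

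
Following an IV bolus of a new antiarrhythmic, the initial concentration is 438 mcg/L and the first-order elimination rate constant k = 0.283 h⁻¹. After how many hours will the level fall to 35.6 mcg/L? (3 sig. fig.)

8.87 hours

C(t) = C₀ e^(−kt)  ⇒  t = ln(C₀/C) / k
t = ln(438/35.6) / 0.2830 = 2.510 / 0.2830 ≈ 8.87 hours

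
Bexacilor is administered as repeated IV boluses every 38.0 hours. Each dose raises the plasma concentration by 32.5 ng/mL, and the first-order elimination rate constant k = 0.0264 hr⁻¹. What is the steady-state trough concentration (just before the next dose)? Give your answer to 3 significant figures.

18.8 ng/mL

Fraction remaining after one interval: e^(−kτ) = e^(−0.02640 × 38.0) = 0.3667
R = 1 / (1 − 0.3667) = 1.579
Css,max = 32.5 × 1.579 = 51.32 ng/mL
Css,min = Css,max × e^(−kτ) = 51.32 × 0.3667 ≈ 18.8 ng/mL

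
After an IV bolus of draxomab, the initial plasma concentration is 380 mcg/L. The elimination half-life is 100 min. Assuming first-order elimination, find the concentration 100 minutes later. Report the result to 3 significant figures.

190 mcg/L

k = ln 2 / 100 = 0.006931 min⁻¹
C(t) = C₀ e^(−kt) = 380 × e^(−0.006931 × 100) = 380 × e^(−0.6931) = 380 × 0.5000 ≈ 190 mcg/L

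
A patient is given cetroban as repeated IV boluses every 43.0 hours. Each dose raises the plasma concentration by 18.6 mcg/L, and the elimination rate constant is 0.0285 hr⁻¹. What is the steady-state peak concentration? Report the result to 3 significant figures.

Fraction remaining after one interval: e^(−kτ) = e^(−0.02850 × 43.0) = 0.2936
R = 1 / (1 − 0.2936) = 1.416
Css,max = 18.6 × 1.416 ≈ 26.3 mcg/L

26.3 mcg/L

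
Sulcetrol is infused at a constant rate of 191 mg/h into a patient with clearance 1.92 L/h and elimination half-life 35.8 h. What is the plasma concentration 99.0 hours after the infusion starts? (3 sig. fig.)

84.8 mg/L

Css = rate / CL = 191 / 1.92 = 99.48 mg/L
k = ln 2 / 35.8 = 0.01936 h⁻¹
C(t) = Css (1 − e^(−kt)) = 99.48 × (1 − e^(−1.917)) = 99.48 × 0.8529 ≈ 84.8 mg/L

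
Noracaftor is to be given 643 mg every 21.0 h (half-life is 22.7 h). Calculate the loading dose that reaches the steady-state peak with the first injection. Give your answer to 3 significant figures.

1360 mg

k = ln 2 / 22.7 = 0.03054 h⁻¹
Accumulation ratio R = 1 / (1 − e^(−kτ)) = 1 / (1 − e^(−0.03054×21.0)) = 1 / (1 − 0.5266) = 2.113
Loading dose = maintenance dose × R = 643 × 2.113 ≈ 1360 mg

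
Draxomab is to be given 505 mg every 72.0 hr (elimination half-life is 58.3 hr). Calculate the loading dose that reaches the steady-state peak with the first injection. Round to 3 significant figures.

k = ln 2 / 58.3 = 0.01189 hr⁻¹
Accumulation ratio R = 1 / (1 − e^(−kτ)) = 1 / (1 − e^(−0.01189×72.0)) = 1 / (1 − 0.4248) = 1.739
Loading dose = maintenance dose × R = 505 × 1.739 ≈ 878 mg

878 mg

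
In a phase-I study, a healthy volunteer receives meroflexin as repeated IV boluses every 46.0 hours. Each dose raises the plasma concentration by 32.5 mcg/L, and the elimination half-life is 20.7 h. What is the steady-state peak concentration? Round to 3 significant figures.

k = ln 2 / 20.7 = 0.03349 h⁻¹
Fraction remaining after one interval: e^(−kτ) = e^(−0.03349 × 46.0) = 0.2143
R = 1 / (1 − 0.2143) = 1.273
Css,max = 32.5 × 1.273 ≈ 41.4 mcg/L

41.4 mcg/L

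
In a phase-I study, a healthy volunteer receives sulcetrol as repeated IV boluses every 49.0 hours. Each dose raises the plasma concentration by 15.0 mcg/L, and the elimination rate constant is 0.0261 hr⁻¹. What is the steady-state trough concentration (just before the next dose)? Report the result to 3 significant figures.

Fraction remaining after one interval: e^(−kτ) = e^(−0.02610 × 49.0) = 0.2783
R = 1 / (1 − 0.2783) = 1.386
Css,max = 15.0 × 1.386 = 20.79 mcg/L
Css,min = Css,max × e^(−kτ) = 20.79 × 0.2783 ≈ 5.79 mcg/L

5.79 mcg/L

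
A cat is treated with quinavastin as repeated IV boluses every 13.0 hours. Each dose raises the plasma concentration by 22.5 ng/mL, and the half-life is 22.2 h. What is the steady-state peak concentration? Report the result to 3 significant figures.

k = ln 2 / 22.2 = 0.03122 h⁻¹
Fraction remaining after one interval: e^(−kτ) = e^(−0.03122 × 13.0) = 0.6664
R = 1 / (1 − 0.6664) = 2.997
Css,max = 22.5 × 2.997 ≈ 67.4 ng/mL

67.4 ng/mL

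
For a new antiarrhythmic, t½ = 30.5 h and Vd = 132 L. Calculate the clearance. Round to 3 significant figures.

k = ln 2 / t½ = ln 2 / 30.5 = 0.02273 h⁻¹
CL = k · V = 0.02273 × 132 ≈ 3.00 L/h

3.00 L/h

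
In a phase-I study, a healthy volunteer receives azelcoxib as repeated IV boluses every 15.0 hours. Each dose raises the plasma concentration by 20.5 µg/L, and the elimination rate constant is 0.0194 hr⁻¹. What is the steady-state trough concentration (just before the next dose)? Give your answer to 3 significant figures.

Fraction remaining after one interval: e^(−kτ) = e^(−0.01940 × 15.0) = 0.7475
R = 1 / (1 − 0.7475) = 3.961
Css,max = 20.5 × 3.961 = 81.19 µg/L
Css,min = Css,max × e^(−kτ) = 81.19 × 0.7475 ≈ 60.7 µg/L

60.7 µg/L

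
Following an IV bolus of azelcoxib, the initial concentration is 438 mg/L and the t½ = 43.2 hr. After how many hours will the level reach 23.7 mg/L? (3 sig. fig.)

k = ln 2 / 43.2 = 0.01605 hr⁻¹
C(t) = C₀ e^(−kt)  ⇒  t = ln(C₀/C) / k
t = ln(438/23.7) / 0.01605 = 2.917 / 0.01605 ≈ 182 hours

182 hours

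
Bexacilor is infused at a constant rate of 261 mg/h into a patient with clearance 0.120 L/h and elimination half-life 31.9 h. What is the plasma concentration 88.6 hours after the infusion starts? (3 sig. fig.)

Css = rate / CL = 261 / 0.120 = 2175 µg/mL
k = ln 2 / 31.9 = 0.02173 h⁻¹
C(t) = Css (1 − e^(−kt)) = 2175 × (1 − e^(−1.925)) = 2175 × 0.8541 ≈ 1860 µg/mL

1860 µg/mL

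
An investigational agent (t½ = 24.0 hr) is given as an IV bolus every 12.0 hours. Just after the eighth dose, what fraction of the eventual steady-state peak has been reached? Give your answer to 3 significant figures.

k = ln 2 / 24.0 = 0.02888 hr⁻¹
f_n = 1 − e^(−nkτ) = 1 − e^(−8 × 0.02888 × 12.0) = 1 − e^(−2.773) = 1 − 0.06250 ≈ 0.938

0.938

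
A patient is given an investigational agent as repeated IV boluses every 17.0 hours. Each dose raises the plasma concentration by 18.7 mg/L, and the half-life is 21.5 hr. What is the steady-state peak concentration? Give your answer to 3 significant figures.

44.3 mg/L

k = ln 2 / 21.5 = 0.03224 hr⁻¹
Fraction remaining after one interval: e^(−kτ) = e^(−0.03224 × 17.0) = 0.5781
R = 1 / (1 − 0.5781) = 2.370
Css,max = 18.7 × 2.370 ≈ 44.3 mg/L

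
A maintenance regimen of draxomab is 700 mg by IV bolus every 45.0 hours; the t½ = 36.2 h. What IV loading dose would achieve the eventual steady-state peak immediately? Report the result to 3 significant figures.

1210 mg

k = ln 2 / 36.2 = 0.01915 h⁻¹
Accumulation ratio R = 1 / (1 − e^(−kτ)) = 1 / (1 − e^(−0.01915×45.0)) = 1 / (1 − 0.4225) = 1.731
Loading dose = maintenance dose × R = 700 × 1.731 ≈ 1210 mg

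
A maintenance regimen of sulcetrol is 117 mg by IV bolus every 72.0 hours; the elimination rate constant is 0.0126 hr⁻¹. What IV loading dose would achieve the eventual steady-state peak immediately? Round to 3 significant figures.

Accumulation ratio R = 1 / (1 − e^(−kτ)) = 1 / (1 − e^(−0.01260×72.0)) = 1 / (1 − 0.4037) = 1.677
Loading dose = maintenance dose × R = 117 × 1.677 ≈ 196 mg

196 mg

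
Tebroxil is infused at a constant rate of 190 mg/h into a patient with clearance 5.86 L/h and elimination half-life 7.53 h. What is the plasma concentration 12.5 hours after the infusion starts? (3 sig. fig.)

Css = rate / CL = 190 / 5.86 = 32.42 µg/mL
k = ln 2 / 7.53 = 0.09205 h⁻¹
C(t) = Css (1 − e^(−kt)) = 32.42 × (1 − e^(−1.151)) = 32.42 × 0.6836 ≈ 22.2 µg/mL

22.2 µg/mL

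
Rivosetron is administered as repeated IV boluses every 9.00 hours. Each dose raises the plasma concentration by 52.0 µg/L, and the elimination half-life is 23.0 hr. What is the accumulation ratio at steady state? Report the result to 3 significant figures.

k = ln 2 / 23.0 = 0.03014 hr⁻¹
Fraction remaining after one interval: e^(−kτ) = e^(−0.03014 × 9.00) = 0.7624
R = 1 / (1 − 0.7624) = 1 / 0.2376 ≈ 4.21

4.21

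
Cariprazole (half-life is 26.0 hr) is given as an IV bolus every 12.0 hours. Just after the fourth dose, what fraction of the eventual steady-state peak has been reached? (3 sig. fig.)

k = ln 2 / 26.0 = 0.02666 hr⁻¹
f_n = 1 − e^(−nkτ) = 1 − e^(−4 × 0.02666 × 12.0) = 1 − e^(−1.280) = 1 − 0.2781 ≈ 0.722

0.722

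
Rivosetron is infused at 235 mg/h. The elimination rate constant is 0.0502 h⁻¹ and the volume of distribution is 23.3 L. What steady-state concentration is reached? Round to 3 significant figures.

201 µg/mL

CL = k · V = 0.0502 × 23.3 = 1.170 L/h
Css = rate / CL = 235 / 1.170 ≈ 201 µg/mL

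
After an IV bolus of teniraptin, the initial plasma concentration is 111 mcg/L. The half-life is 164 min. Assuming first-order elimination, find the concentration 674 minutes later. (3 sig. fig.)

k = ln 2 / 164 = 0.004227 min⁻¹
674 min is 4.110 half-lives, so C = 111 × (1/2)^4.110 = 111 × 0.05792 ≈ 6.43 mcg/L

6.43 mcg/L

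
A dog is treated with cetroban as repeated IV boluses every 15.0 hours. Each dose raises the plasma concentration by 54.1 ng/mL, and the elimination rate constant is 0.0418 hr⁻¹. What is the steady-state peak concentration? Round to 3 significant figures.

Fraction remaining after one interval: e^(−kτ) = e^(−0.04180 × 15.0) = 0.5342
R = 1 / (1 − 0.5342) = 2.147
Css,max = 54.1 × 2.147 ≈ 116 ng/mL

116 ng/mL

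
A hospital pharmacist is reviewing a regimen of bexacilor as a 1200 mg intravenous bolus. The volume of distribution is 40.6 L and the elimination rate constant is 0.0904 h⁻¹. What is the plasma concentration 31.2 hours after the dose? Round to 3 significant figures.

C₀ = dose / V = 1200 / 40.6 = 29.56 µg/mL
C(t) = C₀ e^(−kt) = 29.56 × e^(−0.09040 × 31.2) = 29.56 × e^(−2.820) = 29.56 × 0.05958 ≈ 1.76 µg/mL

1.76 µg/mL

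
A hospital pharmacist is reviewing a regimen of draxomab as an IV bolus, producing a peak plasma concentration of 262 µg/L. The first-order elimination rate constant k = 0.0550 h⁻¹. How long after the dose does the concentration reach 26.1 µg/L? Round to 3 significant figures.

41.9 hours

C(t) = C₀ e^(−kt)  ⇒  t = ln(C₀/C) / k
t = ln(262/26.1) / 0.05500 = 2.306 / 0.05500 ≈ 41.9 hours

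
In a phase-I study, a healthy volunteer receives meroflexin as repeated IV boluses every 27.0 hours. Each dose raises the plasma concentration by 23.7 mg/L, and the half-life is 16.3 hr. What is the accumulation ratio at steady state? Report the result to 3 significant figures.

1.46

k = ln 2 / 16.3 = 0.04252 hr⁻¹
Fraction remaining after one interval: e^(−kτ) = e^(−0.04252 × 27.0) = 0.3172
R = 1 / (1 − 0.3172) = 1 / 0.6828 ≈ 1.46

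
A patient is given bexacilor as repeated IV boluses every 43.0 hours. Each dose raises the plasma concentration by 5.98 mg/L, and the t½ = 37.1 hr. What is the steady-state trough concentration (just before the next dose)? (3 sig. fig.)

k = ln 2 / 37.1 = 0.01868 hr⁻¹
Fraction remaining after one interval: e^(−kτ) = e^(−0.01868 × 43.0) = 0.4478
R = 1 / (1 − 0.4478) = 1.811
Css,max = 5.98 × 1.811 = 10.83 mg/L
Css,min = Css,max × e^(−kτ) = 10.83 × 0.4478 ≈ 4.85 mg/L

4.85 mg/L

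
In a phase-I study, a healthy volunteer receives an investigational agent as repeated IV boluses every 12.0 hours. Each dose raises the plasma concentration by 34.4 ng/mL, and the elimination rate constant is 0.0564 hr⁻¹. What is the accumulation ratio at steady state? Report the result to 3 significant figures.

2.03

Fraction remaining after one interval: e^(−kτ) = e^(−0.05640 × 12.0) = 0.5082
R = 1 / (1 − 0.5082) = 1 / 0.4918 ≈ 2.03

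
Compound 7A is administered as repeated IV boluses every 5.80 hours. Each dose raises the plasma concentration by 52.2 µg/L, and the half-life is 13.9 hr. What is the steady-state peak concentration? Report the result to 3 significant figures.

208 µg/L

k = ln 2 / 13.9 = 0.04987 hr⁻¹
Fraction remaining after one interval: e^(−kτ) = e^(−0.04987 × 5.80) = 0.7488
R = 1 / (1 − 0.7488) = 3.982
Css,max = 52.2 × 3.982 ≈ 208 µg/L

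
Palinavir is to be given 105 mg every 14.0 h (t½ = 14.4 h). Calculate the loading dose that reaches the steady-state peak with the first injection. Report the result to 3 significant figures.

k = ln 2 / 14.4 = 0.04814 h⁻¹
Accumulation ratio R = 1 / (1 − e^(−kτ)) = 1 / (1 − e^(−0.04814×14.0)) = 1 / (1 − 0.5097) = 2.040
Loading dose = maintenance dose × R = 105 × 2.040 ≈ 214 mg

214 mg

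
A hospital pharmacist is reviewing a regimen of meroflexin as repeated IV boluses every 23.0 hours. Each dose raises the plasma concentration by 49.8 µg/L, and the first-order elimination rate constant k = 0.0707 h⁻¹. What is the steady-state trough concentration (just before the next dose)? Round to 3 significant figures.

Fraction remaining after one interval: e^(−kτ) = e^(−0.07070 × 23.0) = 0.1967
R = 1 / (1 − 0.1967) = 1.245
Css,max = 49.8 × 1.245 = 61.99 µg/L
Css,min = Css,max × e^(−kτ) = 61.99 × 0.1967 ≈ 12.2 µg/L

12.2 µg/L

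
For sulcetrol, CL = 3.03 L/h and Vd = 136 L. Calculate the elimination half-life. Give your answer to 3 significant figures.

31.1 hours

k = CL / V = 3.03 / 136 = 0.02228 h⁻¹
t½ = ln 2 / k = ln 2 / 0.02228 ≈ 31.1 hours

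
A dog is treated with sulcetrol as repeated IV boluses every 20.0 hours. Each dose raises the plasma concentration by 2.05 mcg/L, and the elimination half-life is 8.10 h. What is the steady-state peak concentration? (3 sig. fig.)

k = ln 2 / 8.10 = 0.08557 h⁻¹
Fraction remaining after one interval: e^(−kτ) = e^(−0.08557 × 20.0) = 0.1806
R = 1 / (1 − 0.1806) = 1.220
Css,max = 2.05 × 1.220 ≈ 2.50 mcg/L

2.50 mcg/L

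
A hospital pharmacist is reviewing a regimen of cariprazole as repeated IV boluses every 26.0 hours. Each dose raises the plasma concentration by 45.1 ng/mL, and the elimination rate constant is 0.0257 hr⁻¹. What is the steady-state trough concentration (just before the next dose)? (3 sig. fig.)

47.4 ng/mL

Fraction remaining after one interval: e^(−kτ) = e^(−0.02570 × 26.0) = 0.5126
R = 1 / (1 − 0.5126) = 2.052
Css,max = 45.1 × 2.052 = 92.54 ng/mL
Css,min = Css,max × e^(−kτ) = 92.54 × 0.5126 ≈ 47.4 ng/mL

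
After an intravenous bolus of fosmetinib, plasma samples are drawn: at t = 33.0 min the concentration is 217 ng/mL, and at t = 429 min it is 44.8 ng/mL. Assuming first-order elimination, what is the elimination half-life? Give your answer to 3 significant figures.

174 minutes

k = ln(C₁/C₂) / (t₂ − t₁) = ln(217/44.8) / (429 − 33.0)
  = 1.578 / 396.0 = 0.003984 min⁻¹
t½ = ln 2 / k = ln 2 / 0.003984 ≈ 174 minutes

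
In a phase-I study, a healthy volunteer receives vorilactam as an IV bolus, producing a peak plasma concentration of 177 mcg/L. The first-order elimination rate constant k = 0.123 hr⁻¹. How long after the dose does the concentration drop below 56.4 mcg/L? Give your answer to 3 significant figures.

C(t) = C₀ e^(−kt)  ⇒  t = ln(C₀/C) / k
t = ln(177/56.4) / 0.1230 = 1.144 / 0.1230 ≈ 9.30 hours

9.30 hours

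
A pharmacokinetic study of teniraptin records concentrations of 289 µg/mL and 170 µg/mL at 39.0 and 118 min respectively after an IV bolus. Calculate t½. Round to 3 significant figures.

k = ln(C₁/C₂) / (t₂ − t₁) = ln(289/170) / (118 − 39.0)
  = 0.5306 / 79.00 = 0.006717 min⁻¹
t½ = ln 2 / k = ln 2 / 0.006717 ≈ 103 minutes

103 minutes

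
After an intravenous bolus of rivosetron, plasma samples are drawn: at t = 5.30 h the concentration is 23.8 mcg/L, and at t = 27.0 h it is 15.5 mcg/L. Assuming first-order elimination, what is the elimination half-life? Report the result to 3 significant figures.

k = ln(C₁/C₂) / (t₂ − t₁) = ln(23.8/15.5) / (27.0 − 5.30)
  = 0.4288 / 21.70 = 0.01976 h⁻¹
t½ = ln 2 / k = ln 2 / 0.01976 ≈ 35.1 hours

35.1 hours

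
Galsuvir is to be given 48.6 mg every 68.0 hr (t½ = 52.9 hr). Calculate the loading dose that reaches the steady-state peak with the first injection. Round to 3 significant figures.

82.4 mg

k = ln 2 / 52.9 = 0.01310 hr⁻¹
Accumulation ratio R = 1 / (1 − e^(−kτ)) = 1 / (1 − e^(−0.01310×68.0)) = 1 / (1 − 0.4102) = 1.696
Loading dose = maintenance dose × R = 48.6 × 1.696 ≈ 82.4 mg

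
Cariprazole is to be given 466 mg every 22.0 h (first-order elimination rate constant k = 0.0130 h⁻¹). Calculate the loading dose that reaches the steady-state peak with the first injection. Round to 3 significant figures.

1870 mg

Accumulation ratio R = 1 / (1 − e^(−kτ)) = 1 / (1 − e^(−0.01300×22.0)) = 1 / (1 − 0.7513) = 4.020
Loading dose = maintenance dose × R = 466 × 4.020 ≈ 1870 mg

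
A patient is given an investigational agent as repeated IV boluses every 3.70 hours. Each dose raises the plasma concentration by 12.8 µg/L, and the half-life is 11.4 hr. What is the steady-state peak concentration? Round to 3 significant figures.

k = ln 2 / 11.4 = 0.06080 hr⁻¹
Fraction remaining after one interval: e^(−kτ) = e^(−0.06080 × 3.70) = 0.7985
R = 1 / (1 − 0.7985) = 4.964
Css,max = 12.8 × 4.964 ≈ 63.5 µg/L

63.5 µg/L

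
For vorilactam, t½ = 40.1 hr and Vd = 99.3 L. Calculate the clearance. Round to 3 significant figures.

k = ln 2 / t½ = ln 2 / 40.1 = 0.01729 hr⁻¹
CL = k · V = 0.01729 × 99.3 ≈ 1.72 L/hr

1.72 L/hr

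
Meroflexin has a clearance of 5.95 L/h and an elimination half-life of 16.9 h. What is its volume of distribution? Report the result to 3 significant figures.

145 L

k = ln 2 / t½ = ln 2 / 16.9 = 0.04101 h⁻¹
V = CL / k = 5.95 / 0.04101 ≈ 145 L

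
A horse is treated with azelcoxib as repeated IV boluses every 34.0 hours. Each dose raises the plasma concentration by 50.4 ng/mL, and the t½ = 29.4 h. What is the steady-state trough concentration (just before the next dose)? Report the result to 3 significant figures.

k = ln 2 / 29.4 = 0.02358 h⁻¹
Fraction remaining after one interval: e^(−kτ) = e^(−0.02358 × 34.0) = 0.4486
R = 1 / (1 − 0.4486) = 1.814
Css,max = 50.4 × 1.814 = 91.41 ng/mL
Css,min = Css,max × e^(−kτ) = 91.41 × 0.4486 ≈ 41.0 ng/mL

41.0 ng/mL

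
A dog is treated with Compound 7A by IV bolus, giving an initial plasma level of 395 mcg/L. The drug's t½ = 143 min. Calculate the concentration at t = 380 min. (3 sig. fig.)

k = ln 2 / 143 = 0.004847 min⁻¹
C(t) = C₀ e^(−kt) = 395 × e^(−0.004847 × 380) = 395 × e^(−1.842) = 395 × 0.1585 ≈ 62.6 mcg/L

62.6 mcg/L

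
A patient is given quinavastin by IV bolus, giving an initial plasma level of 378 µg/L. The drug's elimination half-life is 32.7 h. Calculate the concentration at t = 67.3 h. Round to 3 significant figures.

90.8 µg/L

k = ln 2 / 32.7 = 0.02120 h⁻¹
C(t) = C₀ e^(−kt) = 378 × e^(−0.02120 × 67.3) = 378 × e^(−1.427) = 378 × 0.2401 ≈ 90.8 µg/L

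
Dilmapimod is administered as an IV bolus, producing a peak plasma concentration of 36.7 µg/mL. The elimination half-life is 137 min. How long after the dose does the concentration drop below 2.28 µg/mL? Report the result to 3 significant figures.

549 minutes

k = ln 2 / 137 = 0.005059 min⁻¹
C(t) = C₀ e^(−kt)  ⇒  t = ln(C₀/C) / k
t = ln(36.7/2.28) / 0.005059 = 2.779 / 0.005059 ≈ 549 minutes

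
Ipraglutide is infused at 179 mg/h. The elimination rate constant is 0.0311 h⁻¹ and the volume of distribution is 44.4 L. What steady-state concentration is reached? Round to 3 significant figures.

CL = k · V = 0.0311 × 44.4 = 1.381 L/h
Css = rate / CL = 179 / 1.381 ≈ 130 µg/mL

130 µg/mL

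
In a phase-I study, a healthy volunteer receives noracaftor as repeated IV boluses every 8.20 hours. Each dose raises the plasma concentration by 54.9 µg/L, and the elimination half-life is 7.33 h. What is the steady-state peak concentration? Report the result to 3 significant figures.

102 µg/L

k = ln 2 / 7.33 = 0.09456 h⁻¹
Fraction remaining after one interval: e^(−kτ) = e^(−0.09456 × 8.20) = 0.4605
R = 1 / (1 − 0.4605) = 1.854
Css,max = 54.9 × 1.854 ≈ 102 µg/L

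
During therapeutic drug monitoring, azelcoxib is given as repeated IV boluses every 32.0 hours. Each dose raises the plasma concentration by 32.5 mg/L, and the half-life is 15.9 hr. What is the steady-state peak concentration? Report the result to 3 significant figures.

43.2 mg/L

k = ln 2 / 15.9 = 0.04359 hr⁻¹
Fraction remaining after one interval: e^(−kτ) = e^(−0.04359 × 32.0) = 0.2478
R = 1 / (1 − 0.2478) = 1.329
Css,max = 32.5 × 1.329 ≈ 43.2 mg/L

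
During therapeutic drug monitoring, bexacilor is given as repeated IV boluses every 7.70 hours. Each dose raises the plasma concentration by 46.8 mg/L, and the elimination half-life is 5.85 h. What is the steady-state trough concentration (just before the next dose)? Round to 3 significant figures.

k = ln 2 / 5.85 = 0.1185 h⁻¹
Fraction remaining after one interval: e^(−kτ) = e^(−0.1185 × 7.70) = 0.4016
R = 1 / (1 − 0.4016) = 1.671
Css,max = 46.8 × 1.671 = 78.21 mg/L
Css,min = Css,max × e^(−kτ) = 78.21 × 0.4016 ≈ 31.4 mg/L

31.4 mg/L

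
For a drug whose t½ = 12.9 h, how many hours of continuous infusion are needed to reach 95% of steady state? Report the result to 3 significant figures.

55.8 hours

k = ln 2 / 12.9 = 0.05373 h⁻¹
f = 1 − e^(−kt)  ⇒  t = −ln(1 − f) / k
t = −ln(1 − 0.95) / 0.05373 = 2.996 / 0.05373 ≈ 55.8 hours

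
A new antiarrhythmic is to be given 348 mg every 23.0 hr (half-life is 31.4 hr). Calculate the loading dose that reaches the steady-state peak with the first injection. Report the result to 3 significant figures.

k = ln 2 / 31.4 = 0.02207 hr⁻¹
Accumulation ratio R = 1 / (1 − e^(−kτ)) = 1 / (1 − e^(−0.02207×23.0)) = 1 / (1 − 0.6019) = 2.512
Loading dose = maintenance dose × R = 348 × 2.512 ≈ 874 mg

874 mg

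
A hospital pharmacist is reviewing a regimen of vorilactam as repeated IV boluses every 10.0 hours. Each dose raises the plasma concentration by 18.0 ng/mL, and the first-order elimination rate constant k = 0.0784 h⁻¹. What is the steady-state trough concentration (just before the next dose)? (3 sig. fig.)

15.1 ng/mL

Fraction remaining after one interval: e^(−kτ) = e^(−0.07840 × 10.0) = 0.4566
R = 1 / (1 − 0.4566) = 1.840
Css,max = 18.0 × 1.840 = 33.12 ng/mL
Css,min = Css,max × e^(−kτ) = 33.12 × 0.4566 ≈ 15.1 ng/mL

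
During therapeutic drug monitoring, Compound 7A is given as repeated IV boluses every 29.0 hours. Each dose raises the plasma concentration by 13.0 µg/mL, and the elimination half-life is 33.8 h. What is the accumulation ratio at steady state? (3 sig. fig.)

k = ln 2 / 33.8 = 0.02051 h⁻¹
Fraction remaining after one interval: e^(−kτ) = e^(−0.02051 × 29.0) = 0.5517
R = 1 / (1 − 0.5517) = 1 / 0.4483 ≈ 2.23

2.23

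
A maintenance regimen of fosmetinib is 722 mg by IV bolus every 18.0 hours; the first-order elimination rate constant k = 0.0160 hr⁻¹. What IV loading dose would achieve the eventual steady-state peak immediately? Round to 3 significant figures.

Accumulation ratio R = 1 / (1 − e^(−kτ)) = 1 / (1 − e^(−0.01600×18.0)) = 1 / (1 − 0.7498) = 3.996
Loading dose = maintenance dose × R = 722 × 3.996 ≈ 2890 mg

2890 mg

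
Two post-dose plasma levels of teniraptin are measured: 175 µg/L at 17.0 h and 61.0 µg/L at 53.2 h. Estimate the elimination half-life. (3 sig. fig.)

k = ln(C₁/C₂) / (t₂ − t₁) = ln(175/61.0) / (53.2 − 17.0)
  = 1.054 / 36.20 = 0.02911 h⁻¹
t½ = ln 2 / k = ln 2 / 0.02911 ≈ 23.8 hours

23.8 hours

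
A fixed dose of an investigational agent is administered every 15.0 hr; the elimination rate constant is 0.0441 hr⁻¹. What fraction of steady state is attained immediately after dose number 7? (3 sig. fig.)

0.990

f_n = 1 − e^(−nkτ) = 1 − e^(−7 × 0.04410 × 15.0) = 1 − e^(−4.630) = 1 − 0.009750 ≈ 0.990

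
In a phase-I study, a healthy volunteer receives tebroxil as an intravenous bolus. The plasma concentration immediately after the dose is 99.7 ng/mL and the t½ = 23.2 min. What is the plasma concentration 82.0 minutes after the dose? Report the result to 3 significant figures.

k = ln 2 / 23.2 = 0.02988 min⁻¹
82.0 min is 3.534 half-lives, so C = 99.7 × (1/2)^3.534 = 99.7 × 0.08630 ≈ 8.60 ng/mL

8.60 ng/mL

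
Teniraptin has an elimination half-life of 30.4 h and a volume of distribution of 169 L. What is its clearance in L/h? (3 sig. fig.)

k = ln 2 / t½ = ln 2 / 30.4 = 0.02280 h⁻¹
CL = k · V = 0.02280 × 169 ≈ 3.85 L/h

3.85 L/h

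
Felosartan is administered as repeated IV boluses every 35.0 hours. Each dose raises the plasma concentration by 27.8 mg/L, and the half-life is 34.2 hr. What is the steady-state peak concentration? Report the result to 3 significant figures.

k = ln 2 / 34.2 = 0.02027 hr⁻¹
Fraction remaining after one interval: e^(−kτ) = e^(−0.02027 × 35.0) = 0.4920
R = 1 / (1 − 0.4920) = 1.968
Css,max = 27.8 × 1.968 ≈ 54.7 mg/L

54.7 mg/L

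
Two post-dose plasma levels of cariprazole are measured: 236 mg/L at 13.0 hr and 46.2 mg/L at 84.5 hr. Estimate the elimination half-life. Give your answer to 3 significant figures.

k = ln(C₁/C₂) / (t₂ − t₁) = ln(236/46.2) / (84.5 − 13.0)
  = 1.631 / 71.50 = 0.02281 hr⁻¹
t½ = ln 2 / k = ln 2 / 0.02281 ≈ 30.4 hours

30.4 hours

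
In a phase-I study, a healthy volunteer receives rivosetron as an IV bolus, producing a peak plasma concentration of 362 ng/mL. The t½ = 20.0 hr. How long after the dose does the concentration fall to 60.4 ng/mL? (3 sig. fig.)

51.7 hours

k = ln 2 / 20.0 = 0.03466 hr⁻¹
C(t) = C₀ e^(−kt)  ⇒  t = ln(C₀/C) / k
t = ln(362/60.4) / 0.03466 = 1.791 / 0.03466 ≈ 51.7 hours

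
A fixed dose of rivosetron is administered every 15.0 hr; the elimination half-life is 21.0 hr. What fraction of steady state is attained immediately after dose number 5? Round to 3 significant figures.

k = ln 2 / 21.0 = 0.03301 hr⁻¹
f_n = 1 − e^(−nkτ) = 1 − e^(−5 × 0.03301 × 15.0) = 1 − e^(−2.476) = 1 − 0.08412 ≈ 0.916

0.916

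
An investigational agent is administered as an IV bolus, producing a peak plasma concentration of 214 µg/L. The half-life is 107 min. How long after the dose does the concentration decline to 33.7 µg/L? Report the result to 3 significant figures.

k = ln 2 / 107 = 0.006478 min⁻¹
C(t) = C₀ e^(−kt)  ⇒  t = ln(C₀/C) / k
t = ln(214/33.7) / 0.006478 = 1.848 / 0.006478 ≈ 285 minutes

285 minutes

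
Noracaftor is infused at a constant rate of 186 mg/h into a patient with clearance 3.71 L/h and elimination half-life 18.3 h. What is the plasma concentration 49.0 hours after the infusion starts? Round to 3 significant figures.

42.3 µg/mL

Css = rate / CL = 186 / 3.71 = 50.13 µg/mL
k = ln 2 / 18.3 = 0.03788 h⁻¹
C(t) = Css (1 − e^(−kt)) = 50.13 × (1 − e^(−1.856)) = 50.13 × 0.8437 ≈ 42.3 µg/mL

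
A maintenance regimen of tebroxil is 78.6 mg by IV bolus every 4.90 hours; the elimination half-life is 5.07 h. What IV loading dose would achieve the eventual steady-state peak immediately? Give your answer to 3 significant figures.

k = ln 2 / 5.07 = 0.1367 h⁻¹
Accumulation ratio R = 1 / (1 − e^(−kτ)) = 1 / (1 − e^(−0.1367×4.90)) = 1 / (1 − 0.5118) = 2.048
Loading dose = maintenance dose × R = 78.6 × 2.048 ≈ 161 mg

161 mg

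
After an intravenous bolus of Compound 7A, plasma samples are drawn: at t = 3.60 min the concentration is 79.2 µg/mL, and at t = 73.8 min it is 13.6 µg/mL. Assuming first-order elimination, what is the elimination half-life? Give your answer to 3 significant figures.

k = ln(C₁/C₂) / (t₂ − t₁) = ln(79.2/13.6) / (73.8 − 3.60)
  = 1.762 / 70.20 = 0.02510 min⁻¹
t½ = ln 2 / k = ln 2 / 0.02510 ≈ 27.6 minutes

27.6 minutes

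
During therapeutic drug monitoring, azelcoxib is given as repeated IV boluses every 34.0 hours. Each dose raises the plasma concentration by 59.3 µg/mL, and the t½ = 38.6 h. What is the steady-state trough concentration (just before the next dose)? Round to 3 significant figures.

k = ln 2 / 38.6 = 0.01796 h⁻¹
Fraction remaining after one interval: e^(−kτ) = e^(−0.01796 × 34.0) = 0.5431
R = 1 / (1 − 0.5431) = 2.188
Css,max = 59.3 × 2.188 = 129.8 µg/mL
Css,min = Css,max × e^(−kτ) = 129.8 × 0.5431 ≈ 70.5 µg/mL

70.5 µg/mL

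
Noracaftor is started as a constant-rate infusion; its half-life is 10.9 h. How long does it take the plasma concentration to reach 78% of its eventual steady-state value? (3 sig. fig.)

k = ln 2 / 10.9 = 0.06359 h⁻¹
f = 1 − e^(−kt)  ⇒  t = −ln(1 − f) / k
t = −ln(1 − 0.78) / 0.06359 = 1.514 / 0.06359 ≈ 23.8 hours

23.8 hours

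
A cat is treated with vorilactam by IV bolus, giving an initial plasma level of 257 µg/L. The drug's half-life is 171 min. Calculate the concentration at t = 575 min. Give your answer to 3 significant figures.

25.0 µg/L

k = ln 2 / 171 = 0.004053 min⁻¹
C(t) = C₀ e^(−kt) = 257 × e^(−0.004053 × 575) = 257 × e^(−2.331) = 257 × 0.09722 ≈ 25.0 µg/L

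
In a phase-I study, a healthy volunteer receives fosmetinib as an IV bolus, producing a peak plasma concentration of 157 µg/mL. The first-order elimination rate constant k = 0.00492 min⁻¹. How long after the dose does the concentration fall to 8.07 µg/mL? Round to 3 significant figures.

603 minutes

C(t) = C₀ e^(−kt)  ⇒  t = ln(C₀/C) / k
t = ln(157/8.07) / 0.004920 = 2.968 / 0.004920 ≈ 603 minutes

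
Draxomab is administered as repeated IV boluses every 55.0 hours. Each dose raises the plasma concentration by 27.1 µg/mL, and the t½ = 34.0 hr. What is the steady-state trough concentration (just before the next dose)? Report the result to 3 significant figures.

k = ln 2 / 34.0 = 0.02039 hr⁻¹
Fraction remaining after one interval: e^(−kτ) = e^(−0.02039 × 55.0) = 0.3259
R = 1 / (1 − 0.3259) = 1.483
Css,max = 27.1 × 1.483 = 40.20 µg/mL
Css,min = Css,max × e^(−kτ) = 40.20 × 0.3259 ≈ 13.1 µg/mL

13.1 µg/mL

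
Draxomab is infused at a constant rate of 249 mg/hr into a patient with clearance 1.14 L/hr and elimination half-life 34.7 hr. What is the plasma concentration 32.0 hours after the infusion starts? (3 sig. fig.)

Css = rate / CL = 249 / 1.14 = 218.4 µg/mL
k = ln 2 / 34.7 = 0.01998 hr⁻¹
C(t) = Css (1 − e^(−kt)) = 218.4 × (1 − e^(−0.6392)) = 218.4 × 0.4723 ≈ 103 µg/mL

103 µg/mL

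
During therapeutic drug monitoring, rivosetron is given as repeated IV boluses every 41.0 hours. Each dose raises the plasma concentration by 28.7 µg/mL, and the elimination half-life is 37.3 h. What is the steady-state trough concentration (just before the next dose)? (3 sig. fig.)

k = ln 2 / 37.3 = 0.01858 h⁻¹
Fraction remaining after one interval: e^(−kτ) = e^(−0.01858 × 41.0) = 0.4668
R = 1 / (1 − 0.4668) = 1.875
Css,max = 28.7 × 1.875 = 53.82 µg/mL
Css,min = Css,max × e^(−kτ) = 53.82 × 0.4668 ≈ 25.1 µg/mL

25.1 µg/mL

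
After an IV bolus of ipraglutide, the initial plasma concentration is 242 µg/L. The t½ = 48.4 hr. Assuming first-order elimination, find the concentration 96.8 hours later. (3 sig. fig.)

60.5 µg/L

k = ln 2 / 48.4 = 0.01432 hr⁻¹
96.8 hr is 2.000 half-lives, so C = 242 × (1/2)^2.000 = 242 × 0.2500 ≈ 60.5 µg/L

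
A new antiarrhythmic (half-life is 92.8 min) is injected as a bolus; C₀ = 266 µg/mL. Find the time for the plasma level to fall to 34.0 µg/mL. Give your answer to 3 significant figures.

k = ln 2 / 92.8 = 0.007469 min⁻¹
C(t) = C₀ e^(−kt)  ⇒  t = ln(C₀/C) / k
t = ln(266/34.0) / 0.007469 = 2.057 / 0.007469 ≈ 275 minutes

275 minutes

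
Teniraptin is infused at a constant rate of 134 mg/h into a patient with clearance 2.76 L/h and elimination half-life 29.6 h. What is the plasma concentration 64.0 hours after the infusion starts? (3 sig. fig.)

Css = rate / CL = 134 / 2.76 = 48.55 µg/mL
k = ln 2 / 29.6 = 0.02342 h⁻¹
C(t) = Css (1 − e^(−kt)) = 48.55 × (1 − e^(−1.499)) = 48.55 × 0.7766 ≈ 37.7 µg/mL

37.7 µg/mL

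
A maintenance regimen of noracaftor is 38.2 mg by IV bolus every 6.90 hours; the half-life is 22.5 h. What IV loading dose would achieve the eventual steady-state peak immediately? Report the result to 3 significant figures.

k = ln 2 / 22.5 = 0.03081 h⁻¹
Accumulation ratio R = 1 / (1 − e^(−kτ)) = 1 / (1 − e^(−0.03081×6.90)) = 1 / (1 − 0.8085) = 5.222
Loading dose = maintenance dose × R = 38.2 × 5.222 ≈ 199 mg

199 mg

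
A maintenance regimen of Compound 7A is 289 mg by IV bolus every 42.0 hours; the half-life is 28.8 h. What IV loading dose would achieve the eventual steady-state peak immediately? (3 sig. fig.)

k = ln 2 / 28.8 = 0.02407 h⁻¹
Accumulation ratio R = 1 / (1 − e^(−kτ)) = 1 / (1 − e^(−0.02407×42.0)) = 1 / (1 − 0.3639) = 1.572
Loading dose = maintenance dose × R = 289 × 1.572 ≈ 454 mg

454 mg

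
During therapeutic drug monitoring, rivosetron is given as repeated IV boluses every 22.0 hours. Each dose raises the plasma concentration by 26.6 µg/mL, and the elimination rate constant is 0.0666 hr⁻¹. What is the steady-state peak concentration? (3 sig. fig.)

34.6 µg/mL

Fraction remaining after one interval: e^(−kτ) = e^(−0.06660 × 22.0) = 0.2310
R = 1 / (1 − 0.2310) = 1.300
Css,max = 26.6 × 1.300 ≈ 34.6 µg/mL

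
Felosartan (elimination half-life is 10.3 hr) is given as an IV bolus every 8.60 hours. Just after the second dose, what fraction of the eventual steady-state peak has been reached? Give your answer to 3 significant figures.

k = ln 2 / 10.3 = 0.06730 hr⁻¹
f_n = 1 − e^(−nkτ) = 1 − e^(−2 × 0.06730 × 8.60) = 1 − e^(−1.157) = 1 − 0.3143 ≈ 0.686

0.686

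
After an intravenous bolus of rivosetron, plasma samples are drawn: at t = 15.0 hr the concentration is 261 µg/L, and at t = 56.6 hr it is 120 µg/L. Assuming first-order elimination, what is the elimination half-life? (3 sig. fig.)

37.1 hours

k = ln(C₁/C₂) / (t₂ − t₁) = ln(261/120) / (56.6 − 15.0)
  = 0.7770 / 41.60 = 0.01868 hr⁻¹
t½ = ln 2 / k = ln 2 / 0.01868 ≈ 37.1 hours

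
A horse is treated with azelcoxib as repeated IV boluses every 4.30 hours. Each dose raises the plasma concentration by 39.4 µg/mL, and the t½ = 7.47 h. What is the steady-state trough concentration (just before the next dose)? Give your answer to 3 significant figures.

k = ln 2 / 7.47 = 0.09279 h⁻¹
Fraction remaining after one interval: e^(−kτ) = e^(−0.09279 × 4.30) = 0.6710
R = 1 / (1 − 0.6710) = 3.039
Css,max = 39.4 × 3.039 = 119.8 µg/mL
Css,min = Css,max × e^(−kτ) = 119.8 × 0.6710 ≈ 80.4 µg/mL

80.4 µg/mL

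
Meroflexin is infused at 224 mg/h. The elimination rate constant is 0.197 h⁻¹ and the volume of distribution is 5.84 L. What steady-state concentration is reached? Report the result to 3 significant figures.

CL = k · V = 0.197 × 5.84 = 1.150 L/h
Css = rate / CL = 224 / 1.150 ≈ 195 µg/mL

195 µg/mL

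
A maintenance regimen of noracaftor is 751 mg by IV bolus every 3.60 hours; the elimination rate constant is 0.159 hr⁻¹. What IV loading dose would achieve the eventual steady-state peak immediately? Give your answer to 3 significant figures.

1720 mg

Accumulation ratio R = 1 / (1 − e^(−kτ)) = 1 / (1 − e^(−0.1590×3.60)) = 1 / (1 − 0.5642) = 2.294
Loading dose = maintenance dose × R = 751 × 2.294 ≈ 1720 mg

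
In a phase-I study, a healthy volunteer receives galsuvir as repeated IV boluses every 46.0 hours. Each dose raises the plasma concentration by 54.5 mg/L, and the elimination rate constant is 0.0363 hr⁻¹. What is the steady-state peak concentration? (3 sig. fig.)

67.1 mg/L

Fraction remaining after one interval: e^(−kτ) = e^(−0.03630 × 46.0) = 0.1883
R = 1 / (1 − 0.1883) = 1.232
Css,max = 54.5 × 1.232 ≈ 67.1 mg/L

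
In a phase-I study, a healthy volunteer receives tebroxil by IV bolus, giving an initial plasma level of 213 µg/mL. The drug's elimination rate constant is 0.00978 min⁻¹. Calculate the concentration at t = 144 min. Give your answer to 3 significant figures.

52.1 µg/mL

C(t) = C₀ e^(−kt) = 213 × e^(−0.009780 × 144) = 213 × e^(−1.408) = 213 × 0.2446 ≈ 52.1 µg/mL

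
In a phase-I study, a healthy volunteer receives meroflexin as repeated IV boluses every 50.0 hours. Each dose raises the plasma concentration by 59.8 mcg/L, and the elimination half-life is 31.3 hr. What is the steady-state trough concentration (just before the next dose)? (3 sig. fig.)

29.5 mcg/L

k = ln 2 / 31.3 = 0.02215 hr⁻¹
Fraction remaining after one interval: e^(−kτ) = e^(−0.02215 × 50.0) = 0.3305
R = 1 / (1 − 0.3305) = 1.494
Css,max = 59.8 × 1.494 = 89.32 mcg/L
Css,min = Css,max × e^(−kτ) = 89.32 × 0.3305 ≈ 29.5 mcg/L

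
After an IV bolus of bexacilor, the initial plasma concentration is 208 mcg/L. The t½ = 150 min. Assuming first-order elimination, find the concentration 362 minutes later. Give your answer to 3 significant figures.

39.0 mcg/L

k = ln 2 / 150 = 0.004621 min⁻¹
362 min is 2.413 half-lives, so C = 208 × (1/2)^2.413 = 208 × 0.1877 ≈ 39.0 mcg/L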